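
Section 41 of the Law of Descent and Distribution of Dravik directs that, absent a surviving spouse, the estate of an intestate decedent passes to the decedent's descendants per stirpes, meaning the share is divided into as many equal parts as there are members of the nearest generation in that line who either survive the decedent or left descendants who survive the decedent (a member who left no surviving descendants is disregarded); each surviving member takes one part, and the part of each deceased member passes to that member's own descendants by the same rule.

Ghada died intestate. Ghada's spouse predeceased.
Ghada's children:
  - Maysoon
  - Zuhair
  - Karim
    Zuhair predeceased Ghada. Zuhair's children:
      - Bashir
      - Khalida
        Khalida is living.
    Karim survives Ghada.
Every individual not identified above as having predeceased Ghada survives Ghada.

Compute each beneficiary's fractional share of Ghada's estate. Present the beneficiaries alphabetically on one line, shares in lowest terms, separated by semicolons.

There is no surviving spouse, so the entire estate passes to Ghada's descendants per stirpes.
The estate is divided into 3 equal shares of 1/3 among Maysoon, Zuhair, Karim.
Maysoon is living and takes 1/3.
Zuhair predeceased; the 1/3 allotted to Zuhair's branch passes to Zuhair's issue by representation.
The 1/3 is divided into 2 equal shares of 1/6 among Bashir, Khalida.
Bashir is living and takes 1/6.
Khalida is living and takes 1/6.
Karim is living and takes 1/3.

Bashir 1/6; Karim 1/3; Khalida 1/6; Maysoon 1/3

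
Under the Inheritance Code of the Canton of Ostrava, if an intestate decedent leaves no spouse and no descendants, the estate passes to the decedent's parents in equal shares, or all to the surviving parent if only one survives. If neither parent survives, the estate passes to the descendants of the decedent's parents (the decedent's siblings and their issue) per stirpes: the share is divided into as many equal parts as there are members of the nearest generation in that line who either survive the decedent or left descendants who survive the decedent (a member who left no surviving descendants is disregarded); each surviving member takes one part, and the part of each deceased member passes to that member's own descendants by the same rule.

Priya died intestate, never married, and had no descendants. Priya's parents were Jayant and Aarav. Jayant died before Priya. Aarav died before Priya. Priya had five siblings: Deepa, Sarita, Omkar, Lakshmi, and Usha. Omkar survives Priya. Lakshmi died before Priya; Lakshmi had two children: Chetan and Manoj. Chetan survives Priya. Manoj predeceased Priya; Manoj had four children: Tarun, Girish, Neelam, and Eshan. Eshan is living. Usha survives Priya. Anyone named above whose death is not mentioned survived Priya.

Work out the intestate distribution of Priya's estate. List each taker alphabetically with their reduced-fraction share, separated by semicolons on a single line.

Neither parent survives and there are no descendants, so the estate passes to Priya's siblings and their issue per stirpes.
The estate is divided into 5 equal shares of 1/5 among Deepa, Sarita, Omkar, Lakshmi, Usha.
Deepa is living and takes 1/5.
Sarita is living and takes 1/5.
Omkar is living and takes 1/5.
Lakshmi predeceased; the 1/5 allotted to Lakshmi's branch passes to Lakshmi's issue by representation.
The 1/5 is divided into 2 equal shares of 1/10 among Chetan, Manoj.
Chetan is living and takes 1/10.
Manoj predeceased; the 1/10 allotted to Manoj's branch passes to Manoj's issue by representation.
The 1/10 is divided into 4 equal shares of 1/40 among Tarun, Girish, Neelam, Eshan.
Tarun is living and takes 1/40.
Girish is living and takes 1/40.
Neelam is living and takes 1/40.
Eshan is living and takes 1/40.
Usha is living and takes 1/5.

Chetan 1/10; Deepa 1/5; Eshan 1/40; Girish 1/40; Neelam 1/40; Omkar 1/5; Sarita 1/5; Tarun 1/40; Usha 1/5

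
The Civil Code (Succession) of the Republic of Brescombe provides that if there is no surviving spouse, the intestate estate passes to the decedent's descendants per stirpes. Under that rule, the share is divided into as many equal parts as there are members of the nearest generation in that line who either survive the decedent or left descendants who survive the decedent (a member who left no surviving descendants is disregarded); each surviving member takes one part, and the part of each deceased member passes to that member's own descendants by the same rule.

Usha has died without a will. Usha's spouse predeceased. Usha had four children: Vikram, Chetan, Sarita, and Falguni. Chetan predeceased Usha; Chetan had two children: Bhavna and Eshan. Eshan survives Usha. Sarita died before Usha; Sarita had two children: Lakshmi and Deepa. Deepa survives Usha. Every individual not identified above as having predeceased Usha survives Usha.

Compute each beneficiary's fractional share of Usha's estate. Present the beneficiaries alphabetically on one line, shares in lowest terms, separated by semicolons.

Bhavna 1/8; Deepa 1/8; Eshan 1/8; Falguni 1/4; Lakshmi 1/8; Vikram 1/4

There is no surviving spouse, so the entire estate passes to Usha's descendants per stirpes.
The estate is divided into 4 equal shares of 1/4 among Vikram, Chetan, Sarita, Falguni.
Vikram is living and takes 1/4.
Chetan predeceased; the 1/4 allotted to Chetan's branch passes to Chetan's issue by representation.
The 1/4 is divided into 2 equal shares of 1/8 among Bhavna, Eshan.
Bhavna is living and takes 1/8.
Eshan is living and takes 1/8.
Sarita predeceased; the 1/4 allotted to Sarita's branch passes to Sarita's issue by representation.
The 1/4 is divided into 2 equal shares of 1/8 among Lakshmi, Deepa.
Lakshmi is living and takes 1/8.
Deepa is living and takes 1/8.
Falguni is living and takes 1/4.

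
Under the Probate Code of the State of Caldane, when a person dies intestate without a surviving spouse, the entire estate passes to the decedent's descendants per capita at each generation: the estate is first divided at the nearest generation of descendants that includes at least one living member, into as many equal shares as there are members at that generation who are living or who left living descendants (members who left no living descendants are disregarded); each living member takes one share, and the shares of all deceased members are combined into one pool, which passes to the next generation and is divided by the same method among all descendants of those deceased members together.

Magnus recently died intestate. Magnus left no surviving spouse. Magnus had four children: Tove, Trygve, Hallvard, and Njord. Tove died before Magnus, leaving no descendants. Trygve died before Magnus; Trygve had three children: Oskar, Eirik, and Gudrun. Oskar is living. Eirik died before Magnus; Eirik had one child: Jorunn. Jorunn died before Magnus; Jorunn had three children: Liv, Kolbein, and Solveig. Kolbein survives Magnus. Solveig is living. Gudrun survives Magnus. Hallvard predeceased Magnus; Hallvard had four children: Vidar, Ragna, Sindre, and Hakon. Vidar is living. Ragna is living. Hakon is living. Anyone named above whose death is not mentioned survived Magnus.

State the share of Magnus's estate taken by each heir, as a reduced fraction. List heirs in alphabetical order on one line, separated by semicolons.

Gudrun 2/21; Hakon 2/21; Kolbein 2/63; Liv 2/63; Njord 1/3; Oskar 2/21; Ragna 2/21; Sindre 2/21; Solveig 2/63; Vidar 2/21

There is no surviving spouse, so the entire estate passes to Magnus's descendants per capita at each generation.
At generation 1 (Trygve, Hallvard, Njord) there are 3 shares of (1)/3 = 1/3 each.
Living: Njord — each takes 1/3.
Deceased: Trygve and Hallvard. Their combined 2/3 is pooled and carried to generation 2.
At generation 2 (Oskar, Eirik, Gudrun, Vidar, Ragna, Sindre, Hakon) there are 7 shares of (2/3)/7 = 2/21 each.
Living: Oskar, Gudrun, Vidar, Ragna, Sindre, and Hakon — each takes 2/21.
Deceased: Eirik. That 2/21 share is carried to generation 3.
At generation 3 (Jorunn) there are 1 shares of (2/21)/1 = 2/21 each.
Deceased: Jorunn. That 2/21 share is carried to generation 4.
At generation 4 (Liv, Kolbein, Solveig) there are 3 shares of (2/21)/3 = 2/63 each.
Living: Liv, Kolbein, and Solveig — each takes 2/63.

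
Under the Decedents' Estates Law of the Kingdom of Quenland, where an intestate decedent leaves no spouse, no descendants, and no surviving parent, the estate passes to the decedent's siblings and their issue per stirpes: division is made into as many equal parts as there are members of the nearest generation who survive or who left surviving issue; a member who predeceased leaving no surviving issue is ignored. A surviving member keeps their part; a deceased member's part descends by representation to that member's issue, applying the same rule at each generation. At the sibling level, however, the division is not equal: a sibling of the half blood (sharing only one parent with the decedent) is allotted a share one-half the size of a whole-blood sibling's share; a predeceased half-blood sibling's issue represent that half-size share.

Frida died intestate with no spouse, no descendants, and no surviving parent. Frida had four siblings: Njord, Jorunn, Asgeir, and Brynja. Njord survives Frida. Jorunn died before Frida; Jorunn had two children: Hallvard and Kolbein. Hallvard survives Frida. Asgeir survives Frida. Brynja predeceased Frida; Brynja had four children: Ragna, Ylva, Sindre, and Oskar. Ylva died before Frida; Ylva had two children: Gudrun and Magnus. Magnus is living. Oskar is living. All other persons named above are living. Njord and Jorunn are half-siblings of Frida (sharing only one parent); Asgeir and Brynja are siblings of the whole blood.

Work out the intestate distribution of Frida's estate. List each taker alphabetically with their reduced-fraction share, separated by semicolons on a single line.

No spouse, descendants, or parent survives, so the estate passes to Frida's siblings per stirpes.
Half-blood siblings count for one-half the weight of whole-blood siblings at the initial division.
Dividing 1 in proportion to weights (total weight 3): Njord (weight 1/2) → 1/6; Jorunn (weight 1/2) → 1/6; Asgeir (weight 1) → 1/3; Brynja (weight 1) → 1/3.
Njord is living and takes 1/6.
Jorunn predeceased; the 1/6 allotted to Jorunn's branch passes to Jorunn's issue by representation.
The 1/6 is divided into 2 equal shares of 1/12 among Hallvard, Kolbein.
Hallvard is living and takes 1/12.
Kolbein is living and takes 1/12.
Asgeir is living and takes 1/3.
Brynja predeceased; the 1/3 allotted to Brynja's branch passes to Brynja's issue by representation.
The 1/3 is divided into 4 equal shares of 1/12 among Ragna, Ylva, Sindre, Oskar.
Ragna is living and takes 1/12.
Ylva predeceased; the 1/12 allotted to Ylva's branch passes to Ylva's issue by representation.
The 1/12 is divided into 2 equal shares of 1/24 among Gudrun, Magnus.
Gudrun is living and takes 1/24.
Magnus is living and takes 1/24.
Sindre is living and takes 1/12.
Oskar is living and takes 1/12.

Asgeir 1/3; Gudrun 1/24; Hallvard 1/12; Kolbein 1/12; Magnus 1/24; Njord 1/6; Oskar 1/12; Ragna 1/12; Sindre 1/12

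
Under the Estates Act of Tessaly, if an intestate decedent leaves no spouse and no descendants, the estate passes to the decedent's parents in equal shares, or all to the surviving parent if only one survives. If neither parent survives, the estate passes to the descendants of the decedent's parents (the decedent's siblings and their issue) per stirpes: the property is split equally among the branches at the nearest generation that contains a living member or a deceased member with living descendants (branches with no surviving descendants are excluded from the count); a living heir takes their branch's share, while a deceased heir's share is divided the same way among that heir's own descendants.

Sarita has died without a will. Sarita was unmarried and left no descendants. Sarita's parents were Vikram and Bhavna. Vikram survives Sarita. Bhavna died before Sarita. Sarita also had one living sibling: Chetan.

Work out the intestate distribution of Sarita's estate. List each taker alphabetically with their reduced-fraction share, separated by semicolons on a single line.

Only one parent, Vikram, survives, so Vikram takes the entire estate. The siblings take nothing because a surviving parent has priority.

Vikram 1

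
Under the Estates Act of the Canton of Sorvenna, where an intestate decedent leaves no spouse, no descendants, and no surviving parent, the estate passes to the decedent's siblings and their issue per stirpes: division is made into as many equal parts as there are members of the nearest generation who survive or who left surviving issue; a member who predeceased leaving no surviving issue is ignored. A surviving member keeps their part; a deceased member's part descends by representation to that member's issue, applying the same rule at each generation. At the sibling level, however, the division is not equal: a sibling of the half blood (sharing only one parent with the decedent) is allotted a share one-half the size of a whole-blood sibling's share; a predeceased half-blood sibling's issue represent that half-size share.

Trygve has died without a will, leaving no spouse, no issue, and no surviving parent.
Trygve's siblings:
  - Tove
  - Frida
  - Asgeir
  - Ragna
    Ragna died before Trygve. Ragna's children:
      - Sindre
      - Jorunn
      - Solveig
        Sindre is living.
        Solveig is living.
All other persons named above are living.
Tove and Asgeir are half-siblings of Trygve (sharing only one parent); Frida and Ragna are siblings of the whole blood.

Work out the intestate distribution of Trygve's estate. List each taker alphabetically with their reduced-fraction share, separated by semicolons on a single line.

Asgeir 1/6; Frida 1/3; Jorunn 1/9; Sindre 1/9; Solveig 1/9; Tove 1/6

No spouse, descendants, or parent survives, so the estate passes to Trygve's siblings per stirpes.
Half-blood siblings count for one-half the weight of whole-blood siblings at the initial division.
Dividing 1 in proportion to weights (total weight 3): Tove (weight 1/2) → 1/6; Frida (weight 1) → 1/3; Asgeir (weight 1/2) → 1/6; Ragna (weight 1) → 1/3.
Tove is living and takes 1/6.
Frida is living and takes 1/3.
Asgeir is living and takes 1/6.
Ragna predeceased; the 1/3 allotted to Ragna's branch passes to Ragna's issue by representation.
The 1/3 is divided into 3 equal shares of 1/9 among Sindre, Jorunn, Solveig.
Sindre is living and takes 1/9.
Jorunn is living and takes 1/9.
Solveig is living and takes 1/9.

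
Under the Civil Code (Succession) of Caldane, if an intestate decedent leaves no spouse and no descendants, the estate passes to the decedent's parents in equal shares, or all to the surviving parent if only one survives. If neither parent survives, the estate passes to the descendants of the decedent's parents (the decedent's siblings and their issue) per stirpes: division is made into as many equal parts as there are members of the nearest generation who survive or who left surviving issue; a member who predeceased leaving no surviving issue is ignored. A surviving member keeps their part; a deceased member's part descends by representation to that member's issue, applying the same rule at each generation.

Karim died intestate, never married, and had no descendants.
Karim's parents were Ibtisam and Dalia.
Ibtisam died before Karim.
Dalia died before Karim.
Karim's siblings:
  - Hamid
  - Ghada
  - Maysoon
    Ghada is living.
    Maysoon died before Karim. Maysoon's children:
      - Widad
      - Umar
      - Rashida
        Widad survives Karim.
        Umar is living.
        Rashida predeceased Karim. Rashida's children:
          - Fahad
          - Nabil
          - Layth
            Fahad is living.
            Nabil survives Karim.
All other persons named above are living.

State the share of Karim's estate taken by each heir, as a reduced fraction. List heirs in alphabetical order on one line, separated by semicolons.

Neither parent survives and there are no descendants, so the estate passes to Karim's siblings and their issue per stirpes.
The estate is divided into 3 equal shares of 1/3 among Hamid, Ghada, Maysoon.
Hamid is living and takes 1/3.
Ghada is living and takes 1/3.
Maysoon predeceased; the 1/3 allotted to Maysoon's branch passes to Maysoon's issue by representation.
The 1/3 is divided into 3 equal shares of 1/9 among Widad, Umar, Rashida.
Widad is living and takes 1/9.
Umar is living and takes 1/9.
Rashida predeceased; the 1/9 allotted to Rashida's branch passes to Rashida's issue by representation.
The 1/9 is divided into 3 equal shares of 1/27 among Fahad, Nabil, Layth.
Fahad is living and takes 1/27.
Nabil is living and takes 1/27.
Layth is living and takes 1/27.

Fahad 1/27; Ghada 1/3; Hamid 1/3; Layth 1/27; Nabil 1/27; Umar 1/9; Widad 1/9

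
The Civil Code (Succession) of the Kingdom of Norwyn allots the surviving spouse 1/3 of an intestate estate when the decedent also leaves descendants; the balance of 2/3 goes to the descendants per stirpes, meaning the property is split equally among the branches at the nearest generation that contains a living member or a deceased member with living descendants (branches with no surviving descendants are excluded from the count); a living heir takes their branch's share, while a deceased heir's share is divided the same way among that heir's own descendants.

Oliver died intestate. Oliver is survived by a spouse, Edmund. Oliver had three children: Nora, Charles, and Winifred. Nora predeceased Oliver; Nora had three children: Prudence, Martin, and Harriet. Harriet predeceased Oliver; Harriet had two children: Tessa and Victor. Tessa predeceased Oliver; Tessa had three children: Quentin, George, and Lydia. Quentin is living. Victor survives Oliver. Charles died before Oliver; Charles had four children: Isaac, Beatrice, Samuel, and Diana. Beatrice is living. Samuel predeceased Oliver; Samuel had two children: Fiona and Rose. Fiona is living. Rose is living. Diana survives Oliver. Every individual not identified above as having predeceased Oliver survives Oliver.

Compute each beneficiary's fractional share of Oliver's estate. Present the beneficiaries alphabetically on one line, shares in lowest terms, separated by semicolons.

Edmund, as surviving spouse, takes 1/3.
The remaining 2/3 passes to Oliver's descendants per stirpes.
The 2/3 is divided into 3 equal shares of 2/9 among Nora, Charles, Winifred.
Nora predeceased; the 2/9 allotted to Nora's branch passes to Nora's issue by representation.
The 2/9 is divided into 3 equal shares of 2/27 among Prudence, Martin, Harriet.
Prudence is living and takes 2/27.
Martin is living and takes 2/27.
Harriet predeceased; the 2/27 allotted to Harriet's branch passes to Harriet's issue by representation.
The 2/27 is divided into 2 equal shares of 1/27 among Tessa, Victor.
Tessa predeceased; the 1/27 allotted to Tessa's branch passes to Tessa's issue by representation.
The 1/27 is divided into 3 equal shares of 1/81 among Quentin, George, Lydia.
Quentin is living and takes 1/81.
George is living and takes 1/81.
Lydia is living and takes 1/81.
Victor is living and takes 1/27.
Charles predeceased; the 2/9 allotted to Charles's branch passes to Charles's issue by representation.
The 2/9 is divided into 4 equal shares of 1/18 among Isaac, Beatrice, Samuel, Diana.
Isaac is living and takes 1/18.
Beatrice is living and takes 1/18.
Samuel predeceased; the 1/18 allotted to Samuel's branch passes to Samuel's issue by representation.
The 1/18 is divided into 2 equal shares of 1/36 among Fiona, Rose.
Fiona is living and takes 1/36.
Rose is living and takes 1/36.
Diana is living and takes 1/18.
Winifred is living and takes 2/9.

Beatrice 1/18; Diana 1/18; Edmund 1/3; Fiona 1/36; George 1/81; Isaac 1/18; Lydia 1/81; Martin 2/27; Prudence 2/27; Quentin 1/81; Rose 1/36; Victor 1/27; Winifred 2/9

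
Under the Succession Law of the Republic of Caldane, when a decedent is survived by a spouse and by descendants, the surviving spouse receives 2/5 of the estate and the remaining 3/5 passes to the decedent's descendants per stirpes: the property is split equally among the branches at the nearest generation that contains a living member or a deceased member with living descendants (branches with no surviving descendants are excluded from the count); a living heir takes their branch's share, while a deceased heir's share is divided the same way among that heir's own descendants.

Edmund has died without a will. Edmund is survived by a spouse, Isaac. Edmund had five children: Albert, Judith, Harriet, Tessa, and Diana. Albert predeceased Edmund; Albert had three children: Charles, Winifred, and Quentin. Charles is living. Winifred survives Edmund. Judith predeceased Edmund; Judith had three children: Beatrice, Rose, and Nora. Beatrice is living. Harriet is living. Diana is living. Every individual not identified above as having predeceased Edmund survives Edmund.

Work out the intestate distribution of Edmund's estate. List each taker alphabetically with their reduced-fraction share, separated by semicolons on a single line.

Beatrice 1/25; Charles 1/25; Diana 3/25; Harriet 3/25; Isaac 2/5; Nora 1/25; Quentin 1/25; Rose 1/25; Tessa 3/25; Winifred 1/25

Isaac, as surviving spouse, takes 2/5.
The remaining 3/5 passes to Edmund's descendants per stirpes.
The 3/5 is divided into 5 equal shares of 3/25 among Albert, Judith, Harriet, Tessa, Diana.
Albert predeceased; the 3/25 allotted to Albert's branch passes to Albert's issue by representation.
The 3/25 is divided into 3 equal shares of 1/25 among Charles, Winifred, Quentin.
Charles is living and takes 1/25.
Winifred is living and takes 1/25.
Quentin is living and takes 1/25.
Judith predeceased; the 3/25 allotted to Judith's branch passes to Judith's issue by representation.
The 3/25 is divided into 3 equal shares of 1/25 among Beatrice, Rose, Nora.
Beatrice is living and takes 1/25.
Rose is living and takes 1/25.
Nora is living and takes 1/25.
Harriet is living and takes 3/25.
Tessa is living and takes 3/25.
Diana is living and takes 3/25.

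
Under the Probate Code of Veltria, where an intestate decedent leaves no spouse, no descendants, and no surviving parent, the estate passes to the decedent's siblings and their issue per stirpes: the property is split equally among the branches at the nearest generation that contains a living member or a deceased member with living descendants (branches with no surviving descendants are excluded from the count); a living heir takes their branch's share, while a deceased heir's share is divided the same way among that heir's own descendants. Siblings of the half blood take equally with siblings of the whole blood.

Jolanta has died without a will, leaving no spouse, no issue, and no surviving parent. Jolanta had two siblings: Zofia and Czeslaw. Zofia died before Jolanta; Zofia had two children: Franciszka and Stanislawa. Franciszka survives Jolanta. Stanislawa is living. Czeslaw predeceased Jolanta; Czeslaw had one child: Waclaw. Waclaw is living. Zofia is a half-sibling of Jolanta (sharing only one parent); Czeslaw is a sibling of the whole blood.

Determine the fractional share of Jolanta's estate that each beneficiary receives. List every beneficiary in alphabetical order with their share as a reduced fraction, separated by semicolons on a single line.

Franciszka 1/4; Stanislawa 1/4; Waclaw 1/2

No spouse, descendants, or parent survives, so the estate passes to Jolanta's siblings per stirpes.
Half-blood and whole-blood siblings take equally under the stated rule.
The estate is divided into 2 equal shares of 1/2 among Zofia, Czeslaw.
Zofia predeceased; the 1/2 allotted to Zofia's branch passes to Zofia's issue by representation.
The 1/2 is divided into 2 equal shares of 1/4 among Franciszka, Stanislawa.
Franciszka is living and takes 1/4.
Stanislawa is living and takes 1/4.
Czeslaw predeceased; the 1/2 allotted to Czeslaw's branch passes to Czeslaw's issue by representation.
Waclaw is the sole taker at this level and receives the full 1/2.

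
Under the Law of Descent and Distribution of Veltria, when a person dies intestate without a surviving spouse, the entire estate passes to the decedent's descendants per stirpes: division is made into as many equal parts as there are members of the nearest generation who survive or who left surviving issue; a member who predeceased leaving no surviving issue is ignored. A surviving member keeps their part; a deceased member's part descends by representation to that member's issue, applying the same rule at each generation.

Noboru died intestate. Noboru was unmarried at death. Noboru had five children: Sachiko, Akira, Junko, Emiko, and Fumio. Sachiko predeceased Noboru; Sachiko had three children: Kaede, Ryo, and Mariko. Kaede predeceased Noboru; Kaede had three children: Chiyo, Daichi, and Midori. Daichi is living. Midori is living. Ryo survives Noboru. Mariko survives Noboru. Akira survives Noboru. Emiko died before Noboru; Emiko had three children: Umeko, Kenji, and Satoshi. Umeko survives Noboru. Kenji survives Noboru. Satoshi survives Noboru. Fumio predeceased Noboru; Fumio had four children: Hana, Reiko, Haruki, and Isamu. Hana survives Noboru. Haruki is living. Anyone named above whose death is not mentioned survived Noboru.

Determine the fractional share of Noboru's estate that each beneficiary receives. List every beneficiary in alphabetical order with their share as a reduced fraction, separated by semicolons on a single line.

Akira 1/5; Chiyo 1/45; Daichi 1/45; Hana 1/20; Haruki 1/20; Isamu 1/20; Junko 1/5; Kenji 1/15; Mariko 1/15; Midori 1/45; Reiko 1/20; Ryo 1/15; Satoshi 1/15; Umeko 1/15

There is no surviving spouse, so the entire estate passes to Noboru's descendants per stirpes.
The estate is divided into 5 equal shares of 1/5 among Sachiko, Akira, Junko, Emiko, Fumio.
Sachiko predeceased; the 1/5 allotted to Sachiko's branch passes to Sachiko's issue by representation.
The 1/5 is divided into 3 equal shares of 1/15 among Kaede, Ryo, Mariko.
Kaede predeceased; the 1/15 allotted to Kaede's branch passes to Kaede's issue by representation.
The 1/15 is divided into 3 equal shares of 1/45 among Chiyo, Daichi, Midori.
Chiyo is living and takes 1/45.
Daichi is living and takes 1/45.
Midori is living and takes 1/45.
Ryo is living and takes 1/15.
Mariko is living and takes 1/15.
Akira is living and takes 1/5.
Junko is living and takes 1/5.
Emiko predeceased; the 1/5 allotted to Emiko's branch passes to Emiko's issue by representation.
The 1/5 is divided into 3 equal shares of 1/15 among Umeko, Kenji, Satoshi.
Umeko is living and takes 1/15.
Kenji is living and takes 1/15.
Satoshi is living and takes 1/15.
Fumio predeceased; the 1/5 allotted to Fumio's branch passes to Fumio's issue by representation.
The 1/5 is divided into 4 equal shares of 1/20 among Hana, Reiko, Haruki, Isamu.
Hana is living and takes 1/20.
Reiko is living and takes 1/20.
Haruki is living and takes 1/20.
Isamu is living and takes 1/20.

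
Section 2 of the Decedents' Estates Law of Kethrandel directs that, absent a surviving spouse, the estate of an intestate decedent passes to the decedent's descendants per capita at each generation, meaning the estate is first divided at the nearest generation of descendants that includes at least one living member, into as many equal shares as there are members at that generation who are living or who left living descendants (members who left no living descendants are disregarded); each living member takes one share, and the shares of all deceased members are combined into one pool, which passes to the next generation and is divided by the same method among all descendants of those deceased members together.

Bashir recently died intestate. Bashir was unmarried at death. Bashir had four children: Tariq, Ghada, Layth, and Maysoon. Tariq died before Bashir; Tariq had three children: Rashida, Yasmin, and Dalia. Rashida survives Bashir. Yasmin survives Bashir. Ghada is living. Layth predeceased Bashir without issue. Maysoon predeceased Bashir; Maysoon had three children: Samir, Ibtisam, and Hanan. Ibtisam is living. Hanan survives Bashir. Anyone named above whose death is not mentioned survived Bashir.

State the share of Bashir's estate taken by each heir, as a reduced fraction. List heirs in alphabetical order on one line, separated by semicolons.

There is no surviving spouse, so the entire estate passes to Bashir's descendants per capita at each generation.
At generation 1 (Tariq, Ghada, Maysoon) there are 3 shares of (1)/3 = 1/3 each.
Living: Ghada — each takes 1/3.
Deceased: Tariq and Maysoon. Their combined 2/3 is pooled and carried to generation 2.
At generation 2 (Rashida, Yasmin, Dalia, Samir, Ibtisam, Hanan) there are 6 shares of (2/3)/6 = 1/9 each.
Living: Rashida, Yasmin, Dalia, Samir, Ibtisam, and Hanan — each takes 1/9.

Dalia 1/9; Ghada 1/3; Hanan 1/9; Ibtisam 1/9; Rashida 1/9; Samir 1/9; Yasmin 1/9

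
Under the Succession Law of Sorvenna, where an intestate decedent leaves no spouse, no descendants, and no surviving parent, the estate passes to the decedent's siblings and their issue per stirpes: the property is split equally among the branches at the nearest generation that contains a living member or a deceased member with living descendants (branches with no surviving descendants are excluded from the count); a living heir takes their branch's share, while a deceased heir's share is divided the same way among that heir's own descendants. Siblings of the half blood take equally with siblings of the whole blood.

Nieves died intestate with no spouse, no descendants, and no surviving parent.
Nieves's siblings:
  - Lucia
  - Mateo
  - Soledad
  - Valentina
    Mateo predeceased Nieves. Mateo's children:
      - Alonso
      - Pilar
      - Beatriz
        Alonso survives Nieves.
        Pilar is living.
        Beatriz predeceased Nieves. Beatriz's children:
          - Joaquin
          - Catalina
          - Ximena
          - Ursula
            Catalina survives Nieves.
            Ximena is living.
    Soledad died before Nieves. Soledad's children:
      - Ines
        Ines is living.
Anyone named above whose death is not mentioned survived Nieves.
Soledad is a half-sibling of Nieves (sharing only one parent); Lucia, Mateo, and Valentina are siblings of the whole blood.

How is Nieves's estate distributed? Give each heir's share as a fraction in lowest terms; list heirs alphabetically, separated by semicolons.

Alonso 1/12; Catalina 1/48; Ines 1/4; Joaquin 1/48; Lucia 1/4; Pilar 1/12; Ursula 1/48; Valentina 1/4; Ximena 1/48

No spouse, descendants, or parent survives, so the estate passes to Nieves's siblings per stirpes.
Half-blood and whole-blood siblings take equally under the stated rule.
The estate is divided into 4 equal shares of 1/4 among Lucia, Mateo, Soledad, Valentina.
Lucia is living and takes 1/4.
Mateo predeceased; the 1/4 allotted to Mateo's branch passes to Mateo's issue by representation.
The 1/4 is divided into 3 equal shares of 1/12 among Alonso, Pilar, Beatriz.
Alonso is living and takes 1/12.
Pilar is living and takes 1/12.
Beatriz predeceased; the 1/12 allotted to Beatriz's branch passes to Beatriz's issue by representation.
The 1/12 is divided into 4 equal shares of 1/48 among Joaquin, Catalina, Ximena, Ursula.
Joaquin is living and takes 1/48.
Catalina is living and takes 1/48.
Ximena is living and takes 1/48.
Ursula is living and takes 1/48.
Soledad predeceased; the 1/4 allotted to Soledad's branch passes to Soledad's issue by representation.
Ines is the sole taker at this level and receives the full 1/4.
Valentina is living and takes 1/4.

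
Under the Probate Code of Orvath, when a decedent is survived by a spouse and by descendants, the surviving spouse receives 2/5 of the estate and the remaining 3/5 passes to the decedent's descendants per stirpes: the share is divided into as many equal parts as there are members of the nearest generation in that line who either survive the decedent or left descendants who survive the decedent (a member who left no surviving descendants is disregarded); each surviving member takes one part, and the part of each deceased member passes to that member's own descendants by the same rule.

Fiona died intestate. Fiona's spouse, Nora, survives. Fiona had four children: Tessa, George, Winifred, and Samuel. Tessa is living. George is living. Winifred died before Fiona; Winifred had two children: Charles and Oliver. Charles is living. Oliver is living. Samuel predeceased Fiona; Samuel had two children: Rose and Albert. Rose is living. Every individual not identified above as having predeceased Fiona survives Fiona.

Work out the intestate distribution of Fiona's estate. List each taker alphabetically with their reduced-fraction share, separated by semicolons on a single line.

Albert 3/40; Charles 3/40; George 3/20; Nora 2/5; Oliver 3/40; Rose 3/40; Tessa 3/20

Nora, as surviving spouse, takes 2/5.
The remaining 3/5 passes to Fiona's descendants per stirpes.
The 3/5 is divided into 4 equal shares of 3/20 among Tessa, George, Winifred, Samuel.
Tessa is living and takes 3/20.
George is living and takes 3/20.
Winifred predeceased; the 3/20 allotted to Winifred's branch passes to Winifred's issue by representation.
The 3/20 is divided into 2 equal shares of 3/40 among Charles, Oliver.
Charles is living and takes 3/40.
Oliver is living and takes 3/40.
Samuel predeceased; the 3/20 allotted to Samuel's branch passes to Samuel's issue by representation.
The 3/20 is divided into 2 equal shares of 3/40 among Rose, Albert.
Rose is living and takes 3/40.
Albert is living and takes 3/40.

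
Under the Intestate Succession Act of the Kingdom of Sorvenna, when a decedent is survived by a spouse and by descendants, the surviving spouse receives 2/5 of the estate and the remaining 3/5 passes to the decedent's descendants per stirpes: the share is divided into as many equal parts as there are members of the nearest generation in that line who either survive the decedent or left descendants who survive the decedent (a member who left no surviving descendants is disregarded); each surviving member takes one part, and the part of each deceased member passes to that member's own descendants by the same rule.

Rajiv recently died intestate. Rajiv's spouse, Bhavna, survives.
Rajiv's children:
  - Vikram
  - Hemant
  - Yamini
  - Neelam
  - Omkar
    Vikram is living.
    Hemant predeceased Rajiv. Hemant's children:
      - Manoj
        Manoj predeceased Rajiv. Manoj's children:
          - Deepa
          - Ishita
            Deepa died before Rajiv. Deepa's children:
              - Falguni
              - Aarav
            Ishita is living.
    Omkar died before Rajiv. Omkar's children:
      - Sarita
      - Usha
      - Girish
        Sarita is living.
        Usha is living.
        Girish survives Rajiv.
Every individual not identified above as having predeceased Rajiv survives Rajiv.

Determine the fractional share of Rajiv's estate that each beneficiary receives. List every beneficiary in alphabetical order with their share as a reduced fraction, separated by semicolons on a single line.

Bhavna, as surviving spouse, takes 2/5.
The remaining 3/5 passes to Rajiv's descendants per stirpes.
The 3/5 is divided into 5 equal shares of 3/25 among Vikram, Hemant, Yamini, Neelam, Omkar.
Vikram is living and takes 3/25.
Hemant predeceased; the 3/25 allotted to Hemant's branch passes to Hemant's issue by representation.
Manoj's line is the sole branch at this level, so the full 3/25 passes to Manoj's issue by representation.
The 3/25 is divided into 2 equal shares of 3/50 among Deepa, Ishita.
Deepa predeceased; the 3/50 allotted to Deepa's branch passes to Deepa's issue by representation.
The 3/50 is divided into 2 equal shares of 3/100 among Falguni, Aarav.
Falguni is living and takes 3/100.
Aarav is living and takes 3/100.
Ishita is living and takes 3/50.
Yamini is living and takes 3/25.
Neelam is living and takes 3/25.
Omkar predeceased; the 3/25 allotted to Omkar's branch passes to Omkar's issue by representation.
The 3/25 is divided into 3 equal shares of 1/25 among Sarita, Usha, Girish.
Sarita is living and takes 1/25.
Usha is living and takes 1/25.
Girish is living and takes 1/25.

Aarav 3/100; Bhavna 2/5; Falguni 3/100; Girish 1/25; Ishita 3/50; Neelam 3/25; Sarita 1/25; Usha 1/25; Vikram 3/25; Yamini 3/25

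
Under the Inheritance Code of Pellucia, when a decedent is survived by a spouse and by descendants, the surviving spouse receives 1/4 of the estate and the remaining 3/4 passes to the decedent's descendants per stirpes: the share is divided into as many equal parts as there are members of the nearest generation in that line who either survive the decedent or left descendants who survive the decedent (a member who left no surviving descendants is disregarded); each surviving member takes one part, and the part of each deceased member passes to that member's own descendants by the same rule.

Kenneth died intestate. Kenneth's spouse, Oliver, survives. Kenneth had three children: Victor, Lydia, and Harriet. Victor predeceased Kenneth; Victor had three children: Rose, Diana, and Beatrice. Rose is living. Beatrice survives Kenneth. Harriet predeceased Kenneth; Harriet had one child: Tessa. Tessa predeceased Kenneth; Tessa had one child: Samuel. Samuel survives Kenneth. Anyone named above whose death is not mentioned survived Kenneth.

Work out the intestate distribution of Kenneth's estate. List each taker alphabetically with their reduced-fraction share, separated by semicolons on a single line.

Beatrice 1/12; Diana 1/12; Lydia 1/4; Oliver 1/4; Rose 1/12; Samuel 1/4

Oliver, as surviving spouse, takes 1/4.
The remaining 3/4 passes to Kenneth's descendants per stirpes.
The 3/4 is divided into 3 equal shares of 1/4 among Victor, Lydia, Harriet.
Victor predeceased; the 1/4 allotted to Victor's branch passes to Victor's issue by representation.
The 1/4 is divided into 3 equal shares of 1/12 among Rose, Diana, Beatrice.
Rose is living and takes 1/12.
Diana is living and takes 1/12.
Beatrice is living and takes 1/12.
Lydia is living and takes 1/4.
Harriet predeceased; the 1/4 allotted to Harriet's branch passes to Harriet's issue by representation.
Tessa's line is the sole branch at this level, so the full 1/4 passes to Tessa's issue by representation.
Samuel is the sole taker at this level and receives the full 1/4.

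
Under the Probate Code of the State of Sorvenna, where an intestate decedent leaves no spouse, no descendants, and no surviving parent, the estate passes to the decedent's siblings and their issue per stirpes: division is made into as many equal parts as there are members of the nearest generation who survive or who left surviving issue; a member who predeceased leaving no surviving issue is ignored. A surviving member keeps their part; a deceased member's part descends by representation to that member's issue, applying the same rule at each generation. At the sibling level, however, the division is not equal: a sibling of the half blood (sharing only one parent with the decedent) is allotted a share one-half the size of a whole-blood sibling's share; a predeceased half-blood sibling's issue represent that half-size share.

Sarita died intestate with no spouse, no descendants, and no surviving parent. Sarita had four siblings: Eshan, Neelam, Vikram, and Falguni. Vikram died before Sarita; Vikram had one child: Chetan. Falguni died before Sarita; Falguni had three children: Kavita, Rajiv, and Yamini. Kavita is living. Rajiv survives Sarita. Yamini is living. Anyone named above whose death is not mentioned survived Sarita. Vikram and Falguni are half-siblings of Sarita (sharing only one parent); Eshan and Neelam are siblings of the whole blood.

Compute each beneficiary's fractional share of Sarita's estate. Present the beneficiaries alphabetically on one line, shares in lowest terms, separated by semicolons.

Chetan 1/6; Eshan 1/3; Kavita 1/18; Neelam 1/3; Rajiv 1/18; Yamini 1/18

No spouse, descendants, or parent survives, so the estate passes to Sarita's siblings per stirpes.
Half-blood siblings count for one-half the weight of whole-blood siblings at the initial division.
Dividing 1 in proportion to weights (total weight 3): Eshan (weight 1) → 1/3; Neelam (weight 1) → 1/3; Vikram (weight 1/2) → 1/6; Falguni (weight 1/2) → 1/6.
Eshan is living and takes 1/3.
Neelam is living and takes 1/3.
Vikram predeceased; the 1/6 allotted to Vikram's branch passes to Vikram's issue by representation.
Chetan is the sole taker at this level and receives the full 1/6.
Falguni predeceased; the 1/6 allotted to Falguni's branch passes to Falguni's issue by representation.
The 1/6 is divided into 3 equal shares of 1/18 among Kavita, Rajiv, Yamini.
Kavita is living and takes 1/18.
Rajiv is living and takes 1/18.
Yamini is living and takes 1/18.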